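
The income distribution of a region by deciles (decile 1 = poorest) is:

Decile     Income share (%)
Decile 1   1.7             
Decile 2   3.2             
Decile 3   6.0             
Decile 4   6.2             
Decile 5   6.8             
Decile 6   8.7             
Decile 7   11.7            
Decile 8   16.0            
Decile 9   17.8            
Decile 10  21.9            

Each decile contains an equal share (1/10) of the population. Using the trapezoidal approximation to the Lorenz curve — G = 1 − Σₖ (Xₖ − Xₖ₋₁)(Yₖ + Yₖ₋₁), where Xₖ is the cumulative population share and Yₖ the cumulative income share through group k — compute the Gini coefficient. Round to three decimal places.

0.352

Cumulative income shares Yₖ: 0.0170, 0.0490, 0.1090, 0.1710, 0.2390, 0.3260, 0.4430, 0.6030, 0.7810, 1.0000
Σ (Xₖ−Xₖ₋₁)(Yₖ+Yₖ₋₁) = (1/10)(0.0170+0.0000) + (1/10)(0.0490+0.0170) + (1/10)(0.1090+0.0490) + (1/10)(0.1710+0.1090) + (1/10)(0.2390+0.1710) + (1/10)(0.3260+0.2390) + (1/10)(0.4430+0.3260) + (1/10)(0.6030+0.4430) + (1/10)(0.7810+0.6030) + (1/10)(1.0000+0.7810)
  = 0.0017 + 0.0066 + 0.0158 + 0.0280 + 0.0410 + 0.0565 + 0.0769 + 0.1046 + 0.1384 + 0.1781 = 0.6476
G = 1 − 0.6476 = 0.3524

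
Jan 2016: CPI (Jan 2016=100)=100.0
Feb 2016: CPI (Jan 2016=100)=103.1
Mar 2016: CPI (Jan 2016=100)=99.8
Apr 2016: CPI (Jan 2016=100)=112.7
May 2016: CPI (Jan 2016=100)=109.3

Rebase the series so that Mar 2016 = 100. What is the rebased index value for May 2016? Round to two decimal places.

109.52

Rebased(May 2016) = 109.3 / 99.8 × 100 = 109.5190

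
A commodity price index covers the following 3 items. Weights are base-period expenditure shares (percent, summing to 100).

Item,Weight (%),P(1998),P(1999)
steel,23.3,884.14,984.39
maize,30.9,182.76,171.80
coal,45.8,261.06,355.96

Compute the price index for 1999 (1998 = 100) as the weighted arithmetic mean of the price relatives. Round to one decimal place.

steel: 23.3 × (984.39/884.14) = 23.3 × 1.113387 = 25.9419
maize: 30.9 × (171.80/182.76) = 30.9 × 0.940031 = 29.0469
coal: 45.8 × (355.96/261.06) = 45.8 × 1.363518 = 62.4491
Index = Σ wᵢ·(p₁ᵢ/p₀ᵢ) = 25.9419 + 29.0469 + 62.4491 = 117.4380

117.4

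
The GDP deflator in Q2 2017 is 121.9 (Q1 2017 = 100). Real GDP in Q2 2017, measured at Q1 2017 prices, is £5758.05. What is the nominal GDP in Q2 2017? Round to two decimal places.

7019.06

Nominal = Real × (Index/100) = 5758.05 × (121.9/100)
        = 5758.05 × 1.219 = 7019.0630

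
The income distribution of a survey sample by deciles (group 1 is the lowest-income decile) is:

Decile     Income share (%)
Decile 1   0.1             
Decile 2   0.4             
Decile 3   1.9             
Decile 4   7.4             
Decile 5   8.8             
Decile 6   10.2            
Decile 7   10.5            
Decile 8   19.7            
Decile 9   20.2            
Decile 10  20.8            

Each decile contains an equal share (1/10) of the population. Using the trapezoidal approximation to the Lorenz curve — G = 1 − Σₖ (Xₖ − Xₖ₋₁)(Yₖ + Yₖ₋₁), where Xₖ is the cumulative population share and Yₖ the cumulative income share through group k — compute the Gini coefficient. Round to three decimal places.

0.425

Cumulative income shares Yₖ: 0.0010, 0.0050, 0.0240, 0.0980, 0.1860, 0.2880, 0.3930, 0.5900, 0.7920, 1.0000
Σ (Xₖ−Xₖ₋₁)(Yₖ+Yₖ₋₁) = (1/10)(0.0010+0.0000) + (1/10)(0.0050+0.0010) + (1/10)(0.0240+0.0050) + (1/10)(0.0980+0.0240) + (1/10)(0.1860+0.0980) + (1/10)(0.2880+0.1860) + (1/10)(0.3930+0.2880) + (1/10)(0.5900+0.3930) + (1/10)(0.7920+0.5900) + (1/10)(1.0000+0.7920)
  = 0.0001 + 0.0006 + 0.0029 + 0.0122 + 0.0284 + 0.0474 + 0.0681 + 0.0983 + 0.1382 + 0.1792 = 0.5754
G = 1 − 0.5754 = 0.4246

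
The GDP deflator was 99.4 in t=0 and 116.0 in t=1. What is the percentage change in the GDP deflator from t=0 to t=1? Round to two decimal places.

16.70%

Change = (116.0 − 99.4) / 99.4 × 100
       = 16.6 / 99.4 × 100 = 16.7002%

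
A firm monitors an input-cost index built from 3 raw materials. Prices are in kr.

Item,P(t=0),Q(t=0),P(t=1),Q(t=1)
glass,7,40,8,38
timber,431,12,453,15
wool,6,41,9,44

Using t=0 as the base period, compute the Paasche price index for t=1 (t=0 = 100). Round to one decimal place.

Paasche price index uses current-period quantities as weights.
ΣP(t=1)·Q(t=1) = 8×38 + 453×15 + 9×44 = 304 + 6795 + 396 = 7495
ΣP(t=0)·Q(t=1) = 7×38 + 431×15 + 6×44 = 266 + 6465 + 264 = 6995
Index = 7495 / 6995 × 100 = 107.1480

107.1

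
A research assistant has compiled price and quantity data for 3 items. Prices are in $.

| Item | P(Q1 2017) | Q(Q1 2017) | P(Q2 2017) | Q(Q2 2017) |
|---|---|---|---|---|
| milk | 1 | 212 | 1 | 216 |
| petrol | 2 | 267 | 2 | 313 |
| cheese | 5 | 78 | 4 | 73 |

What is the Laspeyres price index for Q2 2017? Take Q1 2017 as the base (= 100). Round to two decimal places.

93.13

Laspeyres price index uses base-period quantities as weights.
ΣP(Q2 2017)·Q(Q1 2017) = 1×212 + 2×267 + 4×78 = 212 + 534 + 312 = 1058
ΣP(Q1 2017)·Q(Q1 2017) = 1×212 + 2×267 + 5×78 = 212 + 534 + 390 = 1136
Index = 1058 / 1136 × 100 = 93.1338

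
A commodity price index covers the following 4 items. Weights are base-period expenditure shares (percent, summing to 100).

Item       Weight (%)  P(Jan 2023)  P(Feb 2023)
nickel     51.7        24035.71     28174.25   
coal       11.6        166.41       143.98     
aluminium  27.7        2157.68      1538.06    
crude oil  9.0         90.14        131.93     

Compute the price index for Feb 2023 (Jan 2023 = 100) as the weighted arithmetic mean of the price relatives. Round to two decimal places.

nickel: 51.7 × (28174.25/24035.71) = 51.7 × 1.172183 = 60.6019
coal: 11.6 × (143.98/166.41) = 11.6 × 0.865212 = 10.0365
aluminium: 27.7 × (1538.06/2157.68) = 27.7 × 0.712830 = 19.7454
crude oil: 9.0 × (131.93/90.14) = 9.0 × 1.463612 = 13.1725
Index = Σ wᵢ·(p₁ᵢ/p₀ᵢ) = 60.6019 + 10.0365 + 19.7454 + 13.1725 = 103.5562

103.56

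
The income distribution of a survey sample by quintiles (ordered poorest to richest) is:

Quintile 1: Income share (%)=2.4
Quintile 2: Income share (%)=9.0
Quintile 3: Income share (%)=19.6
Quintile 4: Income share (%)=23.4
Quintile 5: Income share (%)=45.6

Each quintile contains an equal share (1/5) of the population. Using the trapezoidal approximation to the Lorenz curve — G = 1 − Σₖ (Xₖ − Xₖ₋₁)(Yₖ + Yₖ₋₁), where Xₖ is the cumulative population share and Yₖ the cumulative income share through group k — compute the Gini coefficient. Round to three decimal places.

Cumulative income shares Yₖ: 0.0240, 0.1140, 0.3100, 0.5440, 1.0000
Σ (Xₖ−Xₖ₋₁)(Yₖ+Yₖ₋₁) = (1/5)(0.0240+0.0000) + (1/5)(0.1140+0.0240) + (1/5)(0.3100+0.1140) + (1/5)(0.5440+0.3100) + (1/5)(1.0000+0.5440)
  = 0.0048 + 0.0276 + 0.0848 + 0.1708 + 0.3088 = 0.5968
G = 1 − 0.5968 = 0.4032

0.403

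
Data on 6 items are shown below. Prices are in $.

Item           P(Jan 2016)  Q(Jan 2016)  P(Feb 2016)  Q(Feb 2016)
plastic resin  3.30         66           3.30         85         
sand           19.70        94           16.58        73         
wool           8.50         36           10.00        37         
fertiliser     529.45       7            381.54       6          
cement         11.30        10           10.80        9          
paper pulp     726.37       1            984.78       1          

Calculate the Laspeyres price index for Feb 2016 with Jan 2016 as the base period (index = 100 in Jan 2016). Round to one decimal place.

Laspeyres price index uses base-period quantities as weights.
ΣP(Feb 2016)·Q(Jan 2016) = 3.30×66 + 16.58×94 + 10.00×36 + 381.54×7 + 10.80×10 + 984.78×1 = 217.8 + 1558.52 + 360 + 2670.78 + 108 + 984.78 = 5899.88
ΣP(Jan 2016)·Q(Jan 2016) = 3.30×66 + 19.70×94 + 8.50×36 + 529.45×7 + 11.30×10 + 726.37×1 = 217.8 + 1851.8 + 306 + 3706.15 + 113 + 726.37 = 6921.12
Index = 5899.88 / 6921.12 × 100 = 85.2446

85.2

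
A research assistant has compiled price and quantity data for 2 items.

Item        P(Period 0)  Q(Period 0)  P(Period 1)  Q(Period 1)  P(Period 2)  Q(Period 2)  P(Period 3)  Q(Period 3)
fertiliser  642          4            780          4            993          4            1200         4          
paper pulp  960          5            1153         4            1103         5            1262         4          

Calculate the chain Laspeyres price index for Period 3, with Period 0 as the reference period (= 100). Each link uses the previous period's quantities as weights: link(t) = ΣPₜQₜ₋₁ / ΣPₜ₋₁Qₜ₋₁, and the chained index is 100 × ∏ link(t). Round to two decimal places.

Link Period 0→Period 1:
ΣP(Period 1)Q(Period 0) = 780×4 + 1153×5 = 3120 + 5765 = 8885
ΣP(Period 0)Q(Period 0) = 642×4 + 960×5 = 2568 + 4800 = 7368
link = 8885/7368 = 1.205890
Link Period 1→Period 2:
ΣP(Period 2)Q(Period 1) = 993×4 + 1103×4 = 3972 + 4412 = 8384
ΣP(Period 1)Q(Period 1) = 780×4 + 1153×4 = 3120 + 4612 = 7732
link = 8384/7732 = 1.084325
Link Period 2→Period 3:
ΣP(Period 3)Q(Period 2) = 1200×4 + 1262×5 = 4800 + 6310 = 11110
ΣP(Period 2)Q(Period 2) = 993×4 + 1103×5 = 3972 + 5515 = 9487
link = 11110/9487 = 1.171076
Chained index = 100 × 1.205890 × 1.084325 × 1.171076 = 153.1272

153.13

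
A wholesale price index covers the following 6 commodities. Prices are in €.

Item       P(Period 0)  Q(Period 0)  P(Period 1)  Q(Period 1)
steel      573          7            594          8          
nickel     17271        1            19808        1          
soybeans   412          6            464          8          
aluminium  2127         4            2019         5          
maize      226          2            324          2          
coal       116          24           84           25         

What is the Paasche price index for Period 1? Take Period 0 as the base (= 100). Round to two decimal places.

Paasche price index uses current-period quantities as weights.
ΣP(Period 1)·Q(Period 1) = 594×8 + 19808×1 + 464×8 + 2019×5 + 324×2 + 84×25 = 4752 + 19808 + 3712 + 10095 + 648 + 2100 = 41115
ΣP(Period 0)·Q(Period 1) = 573×8 + 17271×1 + 412×8 + 2127×5 + 226×2 + 116×25 = 4584 + 17271 + 3296 + 10635 + 452 + 2900 = 39138
Index = 41115 / 39138 × 100 = 105.0514

105.05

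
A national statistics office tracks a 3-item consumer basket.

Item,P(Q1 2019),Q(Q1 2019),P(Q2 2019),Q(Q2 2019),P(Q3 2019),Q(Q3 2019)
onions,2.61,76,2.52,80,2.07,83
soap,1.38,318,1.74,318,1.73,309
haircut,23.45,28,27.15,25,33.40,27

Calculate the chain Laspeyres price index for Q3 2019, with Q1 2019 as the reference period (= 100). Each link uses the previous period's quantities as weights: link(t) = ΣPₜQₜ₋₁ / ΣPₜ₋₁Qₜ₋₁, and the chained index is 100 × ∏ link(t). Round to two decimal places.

Link Q1 2019→Q2 2019:
ΣP(Q2 2019)Q(Q1 2019) = 2.52×76 + 1.74×318 + 27.15×28 = 191.52 + 553.32 + 760.2 = 1505.04
ΣP(Q1 2019)Q(Q1 2019) = 2.61×76 + 1.38×318 + 23.45×28 = 198.36 + 438.84 + 656.6 = 1293.8
link = 1505.04/1293.8 = 1.163271
Link Q2 2019→Q3 2019:
ΣP(Q3 2019)Q(Q2 2019) = 2.07×80 + 1.73×318 + 33.40×25 = 165.6 + 550.14 + 835 = 1550.74
ΣP(Q2 2019)Q(Q2 2019) = 2.52×80 + 1.74×318 + 27.15×25 = 201.6 + 553.32 + 678.75 = 1433.67
link = 1550.74/1433.67 = 1.081658
Chained index = 100 × 1.163271 × 1.081658 = 125.8261

125.83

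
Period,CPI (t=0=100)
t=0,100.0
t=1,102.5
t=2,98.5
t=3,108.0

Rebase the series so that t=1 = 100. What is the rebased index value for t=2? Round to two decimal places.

Rebased(t=2) = 98.5 / 102.5 × 100 = 96.0976

96.10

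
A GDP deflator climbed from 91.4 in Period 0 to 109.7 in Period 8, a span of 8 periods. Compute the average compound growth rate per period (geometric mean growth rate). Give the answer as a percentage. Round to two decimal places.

Growth factor = (109.7/91.4)^(1/8) = (1.200219)^(1/8) = 1.023075
Growth rate = 1.023075 − 1 = 0.023075 = 2.3075%

2.31%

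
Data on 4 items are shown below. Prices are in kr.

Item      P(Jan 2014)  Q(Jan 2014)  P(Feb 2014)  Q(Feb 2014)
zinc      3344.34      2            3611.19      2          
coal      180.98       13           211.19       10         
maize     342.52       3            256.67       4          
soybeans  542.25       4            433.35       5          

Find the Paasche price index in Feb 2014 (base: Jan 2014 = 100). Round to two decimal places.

Paasche price index uses current-period quantities as weights.
ΣP(Feb 2014)·Q(Feb 2014) = 3611.19×2 + 211.19×10 + 256.67×4 + 433.35×5 = 7222.38 + 2111.9 + 1026.68 + 2166.75 = 12527.71
ΣP(Jan 2014)·Q(Feb 2014) = 3344.34×2 + 180.98×10 + 342.52×4 + 542.25×5 = 6688.68 + 1809.8 + 1370.08 + 2711.25 = 12579.81
Index = 12527.71 / 12579.81 × 100 = 99.5858

99.59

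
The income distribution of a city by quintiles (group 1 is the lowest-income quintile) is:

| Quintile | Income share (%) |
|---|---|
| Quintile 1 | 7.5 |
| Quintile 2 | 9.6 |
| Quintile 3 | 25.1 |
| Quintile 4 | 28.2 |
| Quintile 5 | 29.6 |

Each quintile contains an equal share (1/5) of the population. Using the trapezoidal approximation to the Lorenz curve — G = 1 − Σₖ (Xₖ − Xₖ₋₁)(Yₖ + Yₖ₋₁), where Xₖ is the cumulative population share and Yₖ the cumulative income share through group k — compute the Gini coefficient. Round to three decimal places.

0.251

Cumulative income shares Yₖ: 0.0750, 0.1710, 0.4220, 0.7040, 1.0000
Σ (Xₖ−Xₖ₋₁)(Yₖ+Yₖ₋₁) = (1/5)(0.0750+0.0000) + (1/5)(0.1710+0.0750) + (1/5)(0.4220+0.1710) + (1/5)(0.7040+0.4220) + (1/5)(1.0000+0.7040)
  = 0.0150 + 0.0492 + 0.1186 + 0.2252 + 0.3408 = 0.7488
G = 1 − 0.7488 = 0.2512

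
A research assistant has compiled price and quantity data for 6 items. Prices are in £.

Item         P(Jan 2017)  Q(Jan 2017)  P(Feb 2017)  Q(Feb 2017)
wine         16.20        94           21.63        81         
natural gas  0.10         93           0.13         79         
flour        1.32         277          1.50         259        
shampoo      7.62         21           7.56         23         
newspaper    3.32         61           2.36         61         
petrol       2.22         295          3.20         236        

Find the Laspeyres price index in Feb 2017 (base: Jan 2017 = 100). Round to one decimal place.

127.2

Laspeyres price index uses base-period quantities as weights.
ΣP(Feb 2017)·Q(Jan 2017) = 21.63×94 + 0.13×93 + 1.50×277 + 7.56×21 + 2.36×61 + 3.20×295 = 2033.22 + 12.09 + 415.5 + 158.76 + 143.96 + 944 = 3707.53
ΣP(Jan 2017)·Q(Jan 2017) = 16.20×94 + 0.10×93 + 1.32×277 + 7.62×21 + 3.32×61 + 2.22×295 = 1522.8 + 9.3 + 365.64 + 160.02 + 202.52 + 654.9 = 2915.18
Index = 3707.53 / 2915.18 × 100 = 127.1801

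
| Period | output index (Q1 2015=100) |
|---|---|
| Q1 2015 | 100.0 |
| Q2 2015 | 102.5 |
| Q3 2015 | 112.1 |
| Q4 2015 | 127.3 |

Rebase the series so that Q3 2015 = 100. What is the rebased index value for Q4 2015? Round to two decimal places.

Rebased(Q4 2015) = 127.3 / 112.1 × 100 = 113.5593

113.56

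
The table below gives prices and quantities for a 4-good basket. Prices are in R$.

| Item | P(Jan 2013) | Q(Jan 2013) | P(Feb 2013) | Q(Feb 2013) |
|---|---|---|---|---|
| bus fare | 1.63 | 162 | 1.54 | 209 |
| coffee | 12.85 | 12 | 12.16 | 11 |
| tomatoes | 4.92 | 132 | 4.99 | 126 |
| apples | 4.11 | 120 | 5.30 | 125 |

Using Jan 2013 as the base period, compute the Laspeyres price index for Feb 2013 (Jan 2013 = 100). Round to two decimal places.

Laspeyres price index uses base-period quantities as weights.
ΣP(Feb 2013)·Q(Jan 2013) = 1.54×162 + 12.16×12 + 4.99×132 + 5.30×120 = 249.48 + 145.92 + 658.68 + 636 = 1690.08
ΣP(Jan 2013)·Q(Jan 2013) = 1.63×162 + 12.85×12 + 4.92×132 + 4.11×120 = 264.06 + 154.2 + 649.44 + 493.2 = 1560.9
Index = 1690.08 / 1560.9 × 100 = 108.2760

108.28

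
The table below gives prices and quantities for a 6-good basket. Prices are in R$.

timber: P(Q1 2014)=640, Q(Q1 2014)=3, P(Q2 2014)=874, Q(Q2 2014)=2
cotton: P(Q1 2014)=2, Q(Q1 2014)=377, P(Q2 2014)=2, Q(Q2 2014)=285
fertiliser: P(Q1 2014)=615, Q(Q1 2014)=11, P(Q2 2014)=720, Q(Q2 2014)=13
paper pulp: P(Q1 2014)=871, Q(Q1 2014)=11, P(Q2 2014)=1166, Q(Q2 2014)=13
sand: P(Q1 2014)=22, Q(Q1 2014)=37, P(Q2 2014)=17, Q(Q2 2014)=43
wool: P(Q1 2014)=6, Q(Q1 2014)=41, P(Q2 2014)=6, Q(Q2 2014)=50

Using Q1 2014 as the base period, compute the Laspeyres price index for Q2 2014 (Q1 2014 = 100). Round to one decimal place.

Laspeyres price index uses base-period quantities as weights.
ΣP(Q2 2014)·Q(Q1 2014) = 874×3 + 2×377 + 720×11 + 1166×11 + 17×37 + 6×41 = 2622 + 754 + 7920 + 12826 + 629 + 246 = 24997
ΣP(Q1 2014)·Q(Q1 2014) = 640×3 + 2×377 + 615×11 + 871×11 + 22×37 + 6×41 = 1920 + 754 + 6765 + 9581 + 814 + 246 = 20080
Index = 24997 / 20080 × 100 = 124.4871

124.5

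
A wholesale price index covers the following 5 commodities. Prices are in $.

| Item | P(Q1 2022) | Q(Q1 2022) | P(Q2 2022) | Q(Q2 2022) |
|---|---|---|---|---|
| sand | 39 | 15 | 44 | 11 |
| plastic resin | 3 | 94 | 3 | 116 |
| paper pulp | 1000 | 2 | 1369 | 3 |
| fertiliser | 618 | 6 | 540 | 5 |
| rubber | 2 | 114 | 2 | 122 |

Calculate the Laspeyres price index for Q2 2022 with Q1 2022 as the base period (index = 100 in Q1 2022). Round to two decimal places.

105.07

Laspeyres price index uses base-period quantities as weights.
ΣP(Q2 2022)·Q(Q1 2022) = 44×15 + 3×94 + 1369×2 + 540×6 + 2×114 = 660 + 282 + 2738 + 3240 + 228 = 7148
ΣP(Q1 2022)·Q(Q1 2022) = 39×15 + 3×94 + 1000×2 + 618×6 + 2×114 = 585 + 282 + 2000 + 3708 + 228 = 6803
Index = 7148 / 6803 × 100 = 105.0713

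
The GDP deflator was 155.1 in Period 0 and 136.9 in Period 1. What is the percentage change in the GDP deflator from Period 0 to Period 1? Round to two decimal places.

Change = (136.9 − 155.1) / 155.1 × 100
       = -18.2 / 155.1 × 100 = -11.7344%

-11.73%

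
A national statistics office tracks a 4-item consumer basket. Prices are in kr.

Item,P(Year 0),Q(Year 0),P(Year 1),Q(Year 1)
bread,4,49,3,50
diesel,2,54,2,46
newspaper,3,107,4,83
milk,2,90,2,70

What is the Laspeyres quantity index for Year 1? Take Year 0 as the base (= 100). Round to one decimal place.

84.6

Laspeyres quantity index uses base-period prices as weights.
ΣP(Year 0)·Q(Year 1) = 4×50 + 2×46 + 3×83 + 2×70 = 200 + 92 + 249 + 140 = 681
ΣP(Year 0)·Q(Year 0) = 4×49 + 2×54 + 3×107 + 2×90 = 196 + 108 + 321 + 180 = 805
Index = 681 / 805 × 100 = 84.5963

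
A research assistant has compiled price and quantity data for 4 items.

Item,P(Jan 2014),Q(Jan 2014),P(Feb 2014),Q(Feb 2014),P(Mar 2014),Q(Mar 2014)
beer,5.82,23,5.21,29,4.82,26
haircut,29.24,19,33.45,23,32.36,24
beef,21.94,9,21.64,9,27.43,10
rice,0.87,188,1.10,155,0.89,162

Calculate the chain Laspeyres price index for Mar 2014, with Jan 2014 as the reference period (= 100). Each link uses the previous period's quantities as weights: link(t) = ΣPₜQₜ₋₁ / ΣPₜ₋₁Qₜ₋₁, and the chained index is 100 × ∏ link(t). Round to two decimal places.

Link Jan 2014→Feb 2014:
ΣP(Feb 2014)Q(Jan 2014) = 5.21×23 + 33.45×19 + 21.64×9 + 1.10×188 = 119.83 + 635.55 + 194.76 + 206.8 = 1156.94
ΣP(Jan 2014)Q(Jan 2014) = 5.82×23 + 29.24×19 + 21.94×9 + 0.87×188 = 133.86 + 555.56 + 197.46 + 163.56 = 1050.44
link = 1156.94/1050.44 = 1.101386
Link Feb 2014→Mar 2014:
ΣP(Mar 2014)Q(Feb 2014) = 4.82×29 + 32.36×23 + 27.43×9 + 0.89×155 = 139.78 + 744.28 + 246.87 + 137.95 = 1268.88
ΣP(Feb 2014)Q(Feb 2014) = 5.21×29 + 33.45×23 + 21.64×9 + 1.10×155 = 151.09 + 769.35 + 194.76 + 170.5 = 1285.7
link = 1268.88/1285.7 = 0.986918
Chained index = 100 × 1.101386 × 0.986918 = 108.6977

108.70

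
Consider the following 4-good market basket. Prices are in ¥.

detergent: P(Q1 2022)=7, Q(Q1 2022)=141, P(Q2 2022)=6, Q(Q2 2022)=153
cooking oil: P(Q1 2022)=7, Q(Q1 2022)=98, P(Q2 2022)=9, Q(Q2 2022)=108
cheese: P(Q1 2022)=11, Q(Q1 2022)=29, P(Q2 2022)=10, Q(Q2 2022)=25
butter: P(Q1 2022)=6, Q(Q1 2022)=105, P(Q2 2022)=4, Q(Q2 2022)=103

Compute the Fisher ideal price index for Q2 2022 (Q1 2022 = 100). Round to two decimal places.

93.40

Laspeyres component (base-period weights):
ΣP(Q2 2022)Q(Q1 2022) = 6×141 + 9×98 + 10×29 + 4×105 = 846 + 882 + 290 + 420 = 2438
ΣP(Q1 2022)Q(Q1 2022) = 7×141 + 7×98 + 11×29 + 6×105 = 987 + 686 + 319 + 630 = 2622
L = 2438 / 2622 × 100 = 92.9825
Paasche component (current-period weights):
ΣP(Q2 2022)Q(Q2 2022) = 6×153 + 9×108 + 10×25 + 4×103 = 918 + 972 + 250 + 412 = 2552
ΣP(Q1 2022)Q(Q2 2022) = 7×153 + 7×108 + 11×25 + 6×103 = 1071 + 756 + 275 + 618 = 2720
P = 2552 / 2720 × 100 = 93.8235
Fisher = √(L × P) = √(92.9825 × 93.8235) = 93.4020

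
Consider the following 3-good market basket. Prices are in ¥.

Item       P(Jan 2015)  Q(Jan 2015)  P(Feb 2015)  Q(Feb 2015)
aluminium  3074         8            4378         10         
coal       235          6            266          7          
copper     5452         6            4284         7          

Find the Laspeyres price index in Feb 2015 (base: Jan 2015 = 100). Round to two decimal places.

106.15

Laspeyres price index uses base-period quantities as weights.
ΣP(Feb 2015)·Q(Jan 2015) = 4378×8 + 266×6 + 4284×6 = 35024 + 1596 + 25704 = 62324
ΣP(Jan 2015)·Q(Jan 2015) = 3074×8 + 235×6 + 5452×6 = 24592 + 1410 + 32712 = 58714
Index = 62324 / 58714 × 100 = 106.1484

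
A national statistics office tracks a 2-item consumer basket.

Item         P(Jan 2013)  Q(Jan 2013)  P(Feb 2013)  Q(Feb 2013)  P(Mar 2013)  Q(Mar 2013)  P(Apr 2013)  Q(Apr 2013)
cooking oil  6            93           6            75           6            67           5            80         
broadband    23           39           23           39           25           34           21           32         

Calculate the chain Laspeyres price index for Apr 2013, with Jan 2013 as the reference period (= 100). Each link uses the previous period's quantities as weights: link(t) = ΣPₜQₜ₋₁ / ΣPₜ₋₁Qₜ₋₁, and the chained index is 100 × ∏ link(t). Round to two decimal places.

88.64

Link Jan 2013→Feb 2013:
ΣP(Feb 2013)Q(Jan 2013) = 6×93 + 23×39 = 558 + 897 = 1455
ΣP(Jan 2013)Q(Jan 2013) = 6×93 + 23×39 = 558 + 897 = 1455
link = 1455/1455 = 1.000000
Link Feb 2013→Mar 2013:
ΣP(Mar 2013)Q(Feb 2013) = 6×75 + 25×39 = 450 + 975 = 1425
ΣP(Feb 2013)Q(Feb 2013) = 6×75 + 23×39 = 450 + 897 = 1347
link = 1425/1347 = 1.057906
Link Mar 2013→Apr 2013:
ΣP(Apr 2013)Q(Mar 2013) = 5×67 + 21×34 = 335 + 714 = 1049
ΣP(Mar 2013)Q(Mar 2013) = 6×67 + 25×34 = 402 + 850 = 1252
link = 1049/1252 = 0.837859
Chained index = 100 × 1.000000 × 1.057906 × 0.837859 = 88.6377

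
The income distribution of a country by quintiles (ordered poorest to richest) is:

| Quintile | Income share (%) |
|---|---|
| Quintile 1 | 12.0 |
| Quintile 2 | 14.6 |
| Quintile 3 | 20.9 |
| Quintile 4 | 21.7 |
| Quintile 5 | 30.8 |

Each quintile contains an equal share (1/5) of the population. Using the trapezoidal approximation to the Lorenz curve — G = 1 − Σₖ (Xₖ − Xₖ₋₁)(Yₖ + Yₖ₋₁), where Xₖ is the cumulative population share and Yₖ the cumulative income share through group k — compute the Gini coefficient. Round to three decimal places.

Cumulative income shares Yₖ: 0.1200, 0.2660, 0.4750, 0.6920, 1.0000
Σ (Xₖ−Xₖ₋₁)(Yₖ+Yₖ₋₁) = (1/5)(0.1200+0.0000) + (1/5)(0.2660+0.1200) + (1/5)(0.4750+0.2660) + (1/5)(0.6920+0.4750) + (1/5)(1.0000+0.6920)
  = 0.0240 + 0.0772 + 0.1482 + 0.2334 + 0.3384 = 0.8212
G = 1 − 0.8212 = 0.1788

0.179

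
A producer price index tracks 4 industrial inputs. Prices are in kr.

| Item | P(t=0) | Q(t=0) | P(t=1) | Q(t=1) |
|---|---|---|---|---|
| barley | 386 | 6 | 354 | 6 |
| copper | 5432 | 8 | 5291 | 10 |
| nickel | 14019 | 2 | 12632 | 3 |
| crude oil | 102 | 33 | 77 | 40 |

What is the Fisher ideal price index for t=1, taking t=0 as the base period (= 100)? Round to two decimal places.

Laspeyres component (base-period weights):
ΣP(t=1)Q(t=0) = 354×6 + 5291×8 + 12632×2 + 77×33 = 2124 + 42328 + 25264 + 2541 = 72257
ΣP(t=0)Q(t=0) = 386×6 + 5432×8 + 14019×2 + 102×33 = 2316 + 43456 + 28038 + 3366 = 77176
L = 72257 / 77176 × 100 = 93.6263
Paasche component (current-period weights):
ΣP(t=1)Q(t=1) = 354×6 + 5291×10 + 12632×3 + 77×40 = 2124 + 52910 + 37896 + 3080 = 96010
ΣP(t=0)Q(t=1) = 386×6 + 5432×10 + 14019×3 + 102×40 = 2316 + 54320 + 42057 + 4080 = 102773
P = 96010 / 102773 × 100 = 93.4195
Fisher = √(L × P) = √(93.6263 × 93.4195) = 93.5228

93.52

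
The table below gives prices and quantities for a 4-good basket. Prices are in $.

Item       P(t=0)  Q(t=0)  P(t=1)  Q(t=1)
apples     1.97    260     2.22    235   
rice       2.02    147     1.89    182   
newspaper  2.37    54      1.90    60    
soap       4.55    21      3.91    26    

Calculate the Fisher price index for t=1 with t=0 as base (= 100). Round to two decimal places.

99.89

Laspeyres component (base-period weights):
ΣP(t=1)Q(t=0) = 2.22×260 + 1.89×147 + 1.90×54 + 3.91×21 = 577.2 + 277.83 + 102.6 + 82.11 = 1039.74
ΣP(t=0)Q(t=0) = 1.97×260 + 2.02×147 + 2.37×54 + 4.55×21 = 512.2 + 296.94 + 127.98 + 95.55 = 1032.67
L = 1039.74 / 1032.67 × 100 = 100.6846
Paasche component (current-period weights):
ΣP(t=1)Q(t=1) = 2.22×235 + 1.89×182 + 1.90×60 + 3.91×26 = 521.7 + 343.98 + 114 + 101.66 = 1081.34
ΣP(t=0)Q(t=1) = 1.97×235 + 2.02×182 + 2.37×60 + 4.55×26 = 462.95 + 367.64 + 142.2 + 118.3 = 1091.09
P = 1081.34 / 1091.09 × 100 = 99.1064
Fisher = √(L × P) = √(100.6846 × 99.1064) = 99.8924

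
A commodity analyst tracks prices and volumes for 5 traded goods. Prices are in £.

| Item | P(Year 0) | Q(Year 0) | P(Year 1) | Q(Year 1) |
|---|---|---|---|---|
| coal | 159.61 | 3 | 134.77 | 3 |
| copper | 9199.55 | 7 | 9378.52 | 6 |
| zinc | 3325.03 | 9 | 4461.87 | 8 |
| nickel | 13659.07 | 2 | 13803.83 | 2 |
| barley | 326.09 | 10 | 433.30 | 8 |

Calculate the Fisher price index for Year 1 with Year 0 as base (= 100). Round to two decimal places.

110.10

Laspeyres component (base-period weights):
ΣP(Year 1)Q(Year 0) = 134.77×3 + 9378.52×7 + 4461.87×9 + 13803.83×2 + 433.30×10 = 404.31 + 65649.64 + 40156.83 + 27607.66 + 4333 = 138151.44
ΣP(Year 0)Q(Year 0) = 159.61×3 + 9199.55×7 + 3325.03×9 + 13659.07×2 + 326.09×10 = 478.83 + 64396.85 + 29925.27 + 27318.14 + 3260.9 = 125379.99
L = 138151.44 / 125379.99 × 100 = 110.1862
Paasche component (current-period weights):
ΣP(Year 1)Q(Year 1) = 134.77×3 + 9378.52×6 + 4461.87×8 + 13803.83×2 + 433.30×8 = 404.31 + 56271.12 + 35694.96 + 27607.66 + 3466.4 = 123444.45
ΣP(Year 0)Q(Year 1) = 159.61×3 + 9199.55×6 + 3325.03×8 + 13659.07×2 + 326.09×8 = 478.83 + 55197.3 + 26600.24 + 27318.14 + 2608.72 = 112203.23
P = 123444.45 / 112203.23 × 100 = 110.0186
Fisher = √(L × P) = √(110.1862 × 110.0186) = 110.1024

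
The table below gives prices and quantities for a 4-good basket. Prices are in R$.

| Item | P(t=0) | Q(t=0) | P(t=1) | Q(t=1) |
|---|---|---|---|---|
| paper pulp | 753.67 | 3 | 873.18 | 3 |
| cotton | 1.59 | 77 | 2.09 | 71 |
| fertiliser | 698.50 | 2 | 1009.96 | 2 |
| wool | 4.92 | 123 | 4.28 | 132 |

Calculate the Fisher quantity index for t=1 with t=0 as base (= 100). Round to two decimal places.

100.64

Laspeyres component (base-period weights):
ΣP(t=0)Q(t=1) = 753.67×3 + 1.59×71 + 698.50×2 + 4.92×132 = 2261.01 + 112.89 + 1397 + 649.44 = 4420.34
ΣP(t=0)Q(t=0) = 753.67×3 + 1.59×77 + 698.50×2 + 4.92×123 = 2261.01 + 122.43 + 1397 + 605.16 = 4385.6
L = 4420.34 / 4385.6 × 100 = 100.7921
Paasche component (current-period weights):
ΣP(t=1)Q(t=1) = 873.18×3 + 2.09×71 + 1009.96×2 + 4.28×132 = 2619.54 + 148.39 + 2019.92 + 564.96 = 5352.81
ΣP(t=1)Q(t=0) = 873.18×3 + 2.09×77 + 1009.96×2 + 4.28×123 = 2619.54 + 160.93 + 2019.92 + 526.44 = 5326.83
P = 5352.81 / 5326.83 × 100 = 100.4877
Fisher = √(L × P) = √(100.7921 × 100.4877) = 100.6398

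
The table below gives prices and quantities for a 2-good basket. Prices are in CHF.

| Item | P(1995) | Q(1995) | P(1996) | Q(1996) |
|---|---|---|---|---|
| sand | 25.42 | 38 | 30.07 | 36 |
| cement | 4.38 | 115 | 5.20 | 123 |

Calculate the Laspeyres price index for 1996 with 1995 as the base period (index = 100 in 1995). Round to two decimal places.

Laspeyres price index uses base-period quantities as weights.
ΣP(1996)·Q(1995) = 30.07×38 + 5.20×115 = 1142.66 + 598 = 1740.66
ΣP(1995)·Q(1995) = 25.42×38 + 4.38×115 = 965.96 + 503.7 = 1469.66
Index = 1740.66 / 1469.66 × 100 = 118.4396

118.44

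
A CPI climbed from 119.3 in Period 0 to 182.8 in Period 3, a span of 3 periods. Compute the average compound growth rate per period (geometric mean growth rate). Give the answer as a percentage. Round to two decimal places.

Growth factor = (182.8/119.3)^(1/3) = (1.532272)^(1/3) = 1.152865
Growth rate = 1.152865 − 1 = 0.152865 = 15.2865%

15.29%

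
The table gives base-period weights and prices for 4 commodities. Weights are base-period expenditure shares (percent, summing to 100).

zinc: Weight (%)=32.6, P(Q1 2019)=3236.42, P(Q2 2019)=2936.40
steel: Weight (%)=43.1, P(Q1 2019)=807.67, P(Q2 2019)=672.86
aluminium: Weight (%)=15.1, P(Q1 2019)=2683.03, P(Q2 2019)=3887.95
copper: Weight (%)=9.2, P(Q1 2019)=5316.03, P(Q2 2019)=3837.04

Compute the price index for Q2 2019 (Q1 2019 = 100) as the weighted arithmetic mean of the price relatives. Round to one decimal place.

94.0

zinc: 32.6 × (2936.40/3236.42) = 32.6 × 0.907299 = 29.5779
steel: 43.1 × (672.86/807.67) = 43.1 × 0.833088 = 35.9061
aluminium: 15.1 × (3887.95/2683.03) = 15.1 × 1.449089 = 21.8812
copper: 9.2 × (3837.04/5316.03) = 9.2 × 0.721787 = 6.6404
Index = Σ wᵢ·(p₁ᵢ/p₀ᵢ) = 29.5779 + 35.9061 + 21.8812 + 6.6404 = 94.0057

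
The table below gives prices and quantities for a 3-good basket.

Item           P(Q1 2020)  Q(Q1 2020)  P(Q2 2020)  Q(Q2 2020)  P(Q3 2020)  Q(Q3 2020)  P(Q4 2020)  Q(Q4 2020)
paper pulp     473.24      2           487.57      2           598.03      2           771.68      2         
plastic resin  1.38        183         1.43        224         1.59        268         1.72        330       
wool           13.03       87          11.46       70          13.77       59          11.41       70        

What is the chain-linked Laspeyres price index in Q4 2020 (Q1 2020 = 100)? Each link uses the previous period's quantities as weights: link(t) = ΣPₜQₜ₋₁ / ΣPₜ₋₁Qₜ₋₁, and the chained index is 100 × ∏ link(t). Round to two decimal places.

126.33

Link Q1 2020→Q2 2020:
ΣP(Q2 2020)Q(Q1 2020) = 487.57×2 + 1.43×183 + 11.46×87 = 975.14 + 261.69 + 997.02 = 2233.85
ΣP(Q1 2020)Q(Q1 2020) = 473.24×2 + 1.38×183 + 13.03×87 = 946.48 + 252.54 + 1133.61 = 2332.63
link = 2233.85/2332.63 = 0.957653
Link Q2 2020→Q3 2020:
ΣP(Q3 2020)Q(Q2 2020) = 598.03×2 + 1.59×224 + 13.77×70 = 1196.06 + 356.16 + 963.9 = 2516.12
ΣP(Q2 2020)Q(Q2 2020) = 487.57×2 + 1.43×224 + 11.46×70 = 975.14 + 320.32 + 802.2 = 2097.66
link = 2516.12/2097.66 = 1.199489
Link Q3 2020→Q4 2020:
ΣP(Q4 2020)Q(Q3 2020) = 771.68×2 + 1.72×268 + 11.41×59 = 1543.36 + 460.96 + 673.19 = 2677.51
ΣP(Q3 2020)Q(Q3 2020) = 598.03×2 + 1.59×268 + 13.77×59 = 1196.06 + 426.12 + 812.43 = 2434.61
link = 2677.51/2434.61 = 1.099770
Chained index = 100 × 0.957653 × 1.199489 × 1.099770 = 126.3299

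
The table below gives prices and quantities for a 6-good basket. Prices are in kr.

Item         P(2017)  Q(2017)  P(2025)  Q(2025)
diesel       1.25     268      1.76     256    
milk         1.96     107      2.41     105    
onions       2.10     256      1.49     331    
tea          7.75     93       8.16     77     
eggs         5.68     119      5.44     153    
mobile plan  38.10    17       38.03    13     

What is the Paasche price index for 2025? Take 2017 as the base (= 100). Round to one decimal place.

99.1

Paasche price index uses current-period quantities as weights.
ΣP(2025)·Q(2025) = 1.76×256 + 2.41×105 + 1.49×331 + 8.16×77 + 5.44×153 + 38.03×13 = 450.56 + 253.05 + 493.19 + 628.32 + 832.32 + 494.39 = 3151.83
ΣP(2017)·Q(2025) = 1.25×256 + 1.96×105 + 2.10×331 + 7.75×77 + 5.68×153 + 38.10×13 = 320 + 205.8 + 695.1 + 596.75 + 869.04 + 495.3 = 3181.99
Index = 3151.83 / 3181.99 × 100 = 99.0522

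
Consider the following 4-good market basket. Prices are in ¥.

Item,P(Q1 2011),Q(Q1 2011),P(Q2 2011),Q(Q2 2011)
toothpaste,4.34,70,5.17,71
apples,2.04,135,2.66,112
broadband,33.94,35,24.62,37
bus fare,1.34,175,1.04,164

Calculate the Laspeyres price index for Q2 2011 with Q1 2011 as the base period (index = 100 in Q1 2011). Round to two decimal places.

88.16

Laspeyres price index uses base-period quantities as weights.
ΣP(Q2 2011)·Q(Q1 2011) = 5.17×70 + 2.66×135 + 24.62×35 + 1.04×175 = 361.9 + 359.1 + 861.7 + 182 = 1764.7
ΣP(Q1 2011)·Q(Q1 2011) = 4.34×70 + 2.04×135 + 33.94×35 + 1.34×175 = 303.8 + 275.4 + 1187.9 + 234.5 = 2001.6
Index = 1764.7 / 2001.6 × 100 = 88.1645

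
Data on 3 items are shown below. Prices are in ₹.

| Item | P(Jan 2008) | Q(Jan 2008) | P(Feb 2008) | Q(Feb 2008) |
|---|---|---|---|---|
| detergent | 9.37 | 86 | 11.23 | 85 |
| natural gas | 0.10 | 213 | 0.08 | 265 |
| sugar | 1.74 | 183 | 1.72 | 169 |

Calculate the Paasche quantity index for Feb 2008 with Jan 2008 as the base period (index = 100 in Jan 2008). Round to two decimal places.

97.60

Paasche quantity index uses current-period prices as weights.
ΣP(Feb 2008)·Q(Feb 2008) = 11.23×85 + 0.08×265 + 1.72×169 = 954.55 + 21.2 + 290.68 = 1266.43
ΣP(Feb 2008)·Q(Jan 2008) = 11.23×86 + 0.08×213 + 1.72×183 = 965.78 + 17.04 + 314.76 = 1297.58
Index = 1266.43 / 1297.58 × 100 = 97.5994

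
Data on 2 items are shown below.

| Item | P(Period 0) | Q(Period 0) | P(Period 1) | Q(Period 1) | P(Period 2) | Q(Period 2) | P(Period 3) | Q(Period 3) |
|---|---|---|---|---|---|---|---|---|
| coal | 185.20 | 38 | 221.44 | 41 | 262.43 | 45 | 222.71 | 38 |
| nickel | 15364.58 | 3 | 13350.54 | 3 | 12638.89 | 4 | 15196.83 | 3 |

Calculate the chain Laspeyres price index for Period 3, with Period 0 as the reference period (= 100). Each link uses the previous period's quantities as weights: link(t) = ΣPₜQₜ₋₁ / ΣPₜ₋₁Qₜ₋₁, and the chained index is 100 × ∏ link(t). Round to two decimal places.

Link Period 0→Period 1:
ΣP(Period 1)Q(Period 0) = 221.44×38 + 13350.54×3 = 8414.72 + 40051.62 = 48466.34
ΣP(Period 0)Q(Period 0) = 185.20×38 + 15364.58×3 = 7037.6 + 46093.74 = 53131.34
link = 48466.34/53131.34 = 0.912199
Link Period 1→Period 2:
ΣP(Period 2)Q(Period 1) = 262.43×41 + 12638.89×3 = 10759.63 + 37916.67 = 48676.3
ΣP(Period 1)Q(Period 1) = 221.44×41 + 13350.54×3 = 9079.04 + 40051.62 = 49130.66
link = 48676.3/49130.66 = 0.990752
Link Period 2→Period 3:
ΣP(Period 3)Q(Period 2) = 222.71×45 + 15196.83×4 = 10021.95 + 60787.32 = 70809.27
ΣP(Period 2)Q(Period 2) = 262.43×45 + 12638.89×4 = 11809.35 + 50555.56 = 62364.91
link = 70809.27/62364.91 = 1.135402
Chained index = 100 × 0.912199 × 0.990752 × 1.135402 = 102.6134

102.61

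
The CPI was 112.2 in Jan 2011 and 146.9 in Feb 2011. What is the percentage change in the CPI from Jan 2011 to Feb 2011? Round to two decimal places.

30.93%

Change = (146.9 − 112.2) / 112.2 × 100
       = 34.7 / 112.2 × 100 = 30.9269%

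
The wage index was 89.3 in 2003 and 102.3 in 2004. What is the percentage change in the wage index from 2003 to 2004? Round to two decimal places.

Change = (102.3 − 89.3) / 89.3 × 100
       = 13.0 / 89.3 × 100 = 14.5577%

14.56%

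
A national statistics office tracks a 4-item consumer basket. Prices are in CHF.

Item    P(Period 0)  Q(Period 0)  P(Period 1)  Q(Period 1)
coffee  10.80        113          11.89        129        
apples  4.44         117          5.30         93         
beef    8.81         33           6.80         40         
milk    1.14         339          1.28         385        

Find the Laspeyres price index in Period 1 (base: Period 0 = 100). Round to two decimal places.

Laspeyres price index uses base-period quantities as weights.
ΣP(Period 1)·Q(Period 0) = 11.89×113 + 5.30×117 + 6.80×33 + 1.28×339 = 1343.57 + 620.1 + 224.4 + 433.92 = 2621.99
ΣP(Period 0)·Q(Period 0) = 10.80×113 + 4.44×117 + 8.81×33 + 1.14×339 = 1220.4 + 519.48 + 290.73 + 386.46 = 2417.07
Index = 2621.99 / 2417.07 × 100 = 108.4780

108.48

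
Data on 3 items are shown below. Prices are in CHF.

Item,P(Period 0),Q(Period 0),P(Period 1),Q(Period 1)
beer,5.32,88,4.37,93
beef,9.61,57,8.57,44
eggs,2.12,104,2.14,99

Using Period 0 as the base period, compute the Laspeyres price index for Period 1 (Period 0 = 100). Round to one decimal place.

88.6

Laspeyres price index uses base-period quantities as weights.
ΣP(Period 1)·Q(Period 0) = 4.37×88 + 8.57×57 + 2.14×104 = 384.56 + 488.49 + 222.56 = 1095.61
ΣP(Period 0)·Q(Period 0) = 5.32×88 + 9.61×57 + 2.12×104 = 468.16 + 547.77 + 220.48 = 1236.41
Index = 1095.61 / 1236.41 × 100 = 88.6122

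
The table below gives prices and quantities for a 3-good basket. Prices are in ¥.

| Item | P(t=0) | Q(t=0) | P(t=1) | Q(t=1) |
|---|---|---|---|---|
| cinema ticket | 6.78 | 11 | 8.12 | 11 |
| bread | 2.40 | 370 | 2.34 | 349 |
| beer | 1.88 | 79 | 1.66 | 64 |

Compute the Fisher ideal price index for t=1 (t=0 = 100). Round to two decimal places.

Laspeyres component (base-period weights):
ΣP(t=1)Q(t=0) = 8.12×11 + 2.34×370 + 1.66×79 = 89.32 + 865.8 + 131.14 = 1086.26
ΣP(t=0)Q(t=0) = 6.78×11 + 2.40×370 + 1.88×79 = 74.58 + 888 + 148.52 = 1111.1
L = 1086.26 / 1111.1 × 100 = 97.7644
Paasche component (current-period weights):
ΣP(t=1)Q(t=1) = 8.12×11 + 2.34×349 + 1.66×64 = 89.32 + 816.66 + 106.24 = 1012.22
ΣP(t=0)Q(t=1) = 6.78×11 + 2.40×349 + 1.88×64 = 74.58 + 837.6 + 120.32 = 1032.5
P = 1012.22 / 1032.5 × 100 = 98.0358
Fisher = √(L × P) = √(97.7644 × 98.0358) = 97.9000

97.90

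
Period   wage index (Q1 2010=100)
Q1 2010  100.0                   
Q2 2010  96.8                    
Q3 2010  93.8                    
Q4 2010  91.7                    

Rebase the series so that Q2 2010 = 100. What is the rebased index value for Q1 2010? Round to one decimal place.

Rebased(Q1 2010) = 100.0 / 96.8 × 100 = 103.3058

103.3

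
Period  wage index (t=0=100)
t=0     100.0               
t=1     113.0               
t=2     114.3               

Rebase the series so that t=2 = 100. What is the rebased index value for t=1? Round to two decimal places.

98.86

Rebased(t=1) = 113.0 / 114.3 × 100 = 98.8626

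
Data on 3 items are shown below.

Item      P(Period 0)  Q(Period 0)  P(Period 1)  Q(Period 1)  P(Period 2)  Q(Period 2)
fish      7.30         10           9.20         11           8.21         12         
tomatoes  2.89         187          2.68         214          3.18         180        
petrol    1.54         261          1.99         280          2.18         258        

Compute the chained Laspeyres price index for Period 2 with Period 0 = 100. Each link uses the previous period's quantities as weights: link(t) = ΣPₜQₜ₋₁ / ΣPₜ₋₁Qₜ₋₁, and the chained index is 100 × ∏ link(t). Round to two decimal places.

122.85

Link Period 0→Period 1:
ΣP(Period 1)Q(Period 0) = 9.20×10 + 2.68×187 + 1.99×261 = 92 + 501.16 + 519.39 = 1112.55
ΣP(Period 0)Q(Period 0) = 7.30×10 + 2.89×187 + 1.54×261 = 73 + 540.43 + 401.94 = 1015.37
link = 1112.55/1015.37 = 1.095709
Link Period 1→Period 2:
ΣP(Period 2)Q(Period 1) = 8.21×11 + 3.18×214 + 2.18×280 = 90.31 + 680.52 + 610.4 = 1381.23
ΣP(Period 1)Q(Period 1) = 9.20×11 + 2.68×214 + 1.99×280 = 101.2 + 573.52 + 557.2 = 1231.92
link = 1381.23/1231.92 = 1.121201
Chained index = 100 × 1.095709 × 1.121201 = 122.8510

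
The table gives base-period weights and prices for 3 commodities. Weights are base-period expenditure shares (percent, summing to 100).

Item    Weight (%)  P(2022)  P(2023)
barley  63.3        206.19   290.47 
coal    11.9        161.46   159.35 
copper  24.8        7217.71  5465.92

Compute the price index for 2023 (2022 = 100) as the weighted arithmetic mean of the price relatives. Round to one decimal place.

barley: 63.3 × (290.47/206.19) = 63.3 × 1.408749 = 89.1738
coal: 11.9 × (159.35/161.46) = 11.9 × 0.986932 = 11.7445
copper: 24.8 × (5465.92/7217.71) = 24.8 × 0.757293 = 18.7809
Index = Σ wᵢ·(p₁ᵢ/p₀ᵢ) = 89.1738 + 11.7445 + 18.7809 = 119.6992

119.7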